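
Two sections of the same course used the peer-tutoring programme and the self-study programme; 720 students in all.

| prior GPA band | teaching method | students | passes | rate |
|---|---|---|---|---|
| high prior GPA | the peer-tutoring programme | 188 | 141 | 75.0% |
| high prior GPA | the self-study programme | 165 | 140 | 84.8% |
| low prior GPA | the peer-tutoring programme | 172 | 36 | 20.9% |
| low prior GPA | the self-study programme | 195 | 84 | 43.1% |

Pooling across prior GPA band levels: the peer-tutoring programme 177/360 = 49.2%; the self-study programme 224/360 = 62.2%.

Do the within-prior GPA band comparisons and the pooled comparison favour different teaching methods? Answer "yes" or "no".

no

Within each prior GPA band level (high prior GPA 75.0% vs 84.8%; low prior GPA 20.9% vs 43.1%), the self-study programme has the higher rate every time. Pooled: 49.2% vs 62.2% — the self-study programme has the higher rate overall. They agree.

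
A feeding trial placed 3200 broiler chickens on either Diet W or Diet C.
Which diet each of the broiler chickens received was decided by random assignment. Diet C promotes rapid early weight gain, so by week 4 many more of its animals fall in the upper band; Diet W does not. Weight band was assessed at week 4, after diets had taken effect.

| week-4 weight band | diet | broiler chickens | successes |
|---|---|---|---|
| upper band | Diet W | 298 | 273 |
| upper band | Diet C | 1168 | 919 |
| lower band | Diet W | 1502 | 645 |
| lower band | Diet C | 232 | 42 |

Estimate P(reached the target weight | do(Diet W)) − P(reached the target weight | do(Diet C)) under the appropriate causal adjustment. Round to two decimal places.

-0.18

Diet W is higher inside every week-4 weight band stratum but Diet C is higher in aggregate. Whether to stratify depends on how week-4 weight band relates to the diet.
Stratifying would compare diets among broiler chickens the diets themselves sorted into week-4 weight band groups — a form of selection on an intermediate. The unconditioned pooled rates give the total causal effect.
The causal difference is the pooled difference: 0.510 − 0.686 = -0.176.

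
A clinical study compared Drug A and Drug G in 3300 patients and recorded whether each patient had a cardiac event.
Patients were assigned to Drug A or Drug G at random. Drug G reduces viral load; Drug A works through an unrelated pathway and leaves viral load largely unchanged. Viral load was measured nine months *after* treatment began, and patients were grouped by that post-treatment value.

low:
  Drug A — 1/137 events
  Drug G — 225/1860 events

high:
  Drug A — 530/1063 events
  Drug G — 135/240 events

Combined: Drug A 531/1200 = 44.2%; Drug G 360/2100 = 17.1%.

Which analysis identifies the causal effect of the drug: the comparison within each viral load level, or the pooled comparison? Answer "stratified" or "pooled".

pooled

Because the drug influences viral load, viral load is a post-treatment mediator, not a confounder. Stratifying on it would bias the estimate; the causal effect is the crude pooled difference.
Pooled: Drug A 44.2% vs Drug G 17.1%; Drug G is lower overall.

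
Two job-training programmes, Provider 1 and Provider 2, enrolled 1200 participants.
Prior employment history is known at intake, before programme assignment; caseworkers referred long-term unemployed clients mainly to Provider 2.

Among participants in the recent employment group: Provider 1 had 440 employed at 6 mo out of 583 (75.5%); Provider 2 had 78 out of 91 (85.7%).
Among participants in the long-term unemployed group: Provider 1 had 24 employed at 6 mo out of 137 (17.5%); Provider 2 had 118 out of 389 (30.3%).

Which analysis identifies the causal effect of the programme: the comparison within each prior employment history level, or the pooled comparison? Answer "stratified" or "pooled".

stratified

The prior employment history-specific comparison favours Provider 2 throughout, but the pooled figures favour Provider 1. The question is whether to condition on prior employment history.
Here prior employment history is a common cause — it drives both which programme a case falls under and the outcome. The crude comparison mixes populations; the stratum-specific rates are the causally relevant ones.
Within each level — recent employment: 75.5% vs 85.7%; long-term unemployed: 17.5% vs 30.3% — Provider 2 is higher every time.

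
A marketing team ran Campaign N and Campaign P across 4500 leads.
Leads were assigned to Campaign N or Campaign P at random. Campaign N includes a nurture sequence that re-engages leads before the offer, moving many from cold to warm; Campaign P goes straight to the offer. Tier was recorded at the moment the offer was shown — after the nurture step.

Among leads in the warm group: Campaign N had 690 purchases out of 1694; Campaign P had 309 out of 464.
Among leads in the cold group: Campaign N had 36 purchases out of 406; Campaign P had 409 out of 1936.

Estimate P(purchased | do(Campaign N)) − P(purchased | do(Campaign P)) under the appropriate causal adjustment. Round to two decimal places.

+0.05

The engagement tier-specific comparison favours Campaign P throughout, but the pooled figures favour Campaign N. The question is whether to condition on engagement tier.
Engagement tier is recorded after the campaign and is itself shifted by it — it sits on the causal path from campaign to outcome. Conditioning on a mediator would strip out part of the effect we want; the pooled comparison gives the total causal effect.
The causal difference is the pooled difference: 0.346 − 0.299 = +0.047.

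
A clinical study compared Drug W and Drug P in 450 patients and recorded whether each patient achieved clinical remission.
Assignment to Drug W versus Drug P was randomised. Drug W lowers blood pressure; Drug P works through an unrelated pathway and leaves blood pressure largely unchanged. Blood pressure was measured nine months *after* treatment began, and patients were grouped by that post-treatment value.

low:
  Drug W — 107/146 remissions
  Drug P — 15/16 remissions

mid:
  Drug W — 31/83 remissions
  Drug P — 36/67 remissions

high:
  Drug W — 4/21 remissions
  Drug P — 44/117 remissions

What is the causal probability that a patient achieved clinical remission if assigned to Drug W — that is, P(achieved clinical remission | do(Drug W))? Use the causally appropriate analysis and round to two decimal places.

0.57

Because the drug influences blood pressure, blood pressure is a post-treatment mediator, not a confounder. Stratifying on it would bias the estimate; the causal effect is the crude pooled difference.
So P(outcome | do(Drug W)) is just the pooled rate for Drug W: 142/250 = 0.568.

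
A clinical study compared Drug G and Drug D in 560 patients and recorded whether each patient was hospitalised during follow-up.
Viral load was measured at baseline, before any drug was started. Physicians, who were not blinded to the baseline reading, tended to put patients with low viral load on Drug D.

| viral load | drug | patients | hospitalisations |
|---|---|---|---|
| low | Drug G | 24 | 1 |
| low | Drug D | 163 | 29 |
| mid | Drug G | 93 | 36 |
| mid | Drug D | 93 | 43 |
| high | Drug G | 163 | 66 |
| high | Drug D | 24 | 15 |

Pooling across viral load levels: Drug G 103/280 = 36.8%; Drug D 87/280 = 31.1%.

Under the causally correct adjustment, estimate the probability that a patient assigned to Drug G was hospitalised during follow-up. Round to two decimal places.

Viral load is set before the drug has any effect — it is not caused by the drug — and it independently drives the outcome. That makes it a confounder, so the causal comparison is within viral load levels.
Standardising Drug G to the population viral load mix: 0.334·1/24 + 0.332·36/93 + 0.334·66/163 = 0.278.

0.28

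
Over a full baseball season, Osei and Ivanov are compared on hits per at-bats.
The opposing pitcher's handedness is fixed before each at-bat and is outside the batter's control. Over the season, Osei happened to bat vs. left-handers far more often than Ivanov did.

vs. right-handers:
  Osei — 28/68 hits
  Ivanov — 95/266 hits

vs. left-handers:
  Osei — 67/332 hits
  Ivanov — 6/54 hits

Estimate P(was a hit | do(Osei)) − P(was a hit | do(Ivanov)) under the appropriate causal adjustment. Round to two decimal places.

Since pitcher handedness is a pre-existing factor (not a product of the player) and it affects the outcome on its own, it is a confounder. The stratified rates, not the pooled rate, identify the causal effect.
Adjusting over the population distribution of pitcher handedness: 0.464·(0.412−0.357) + 0.536·(0.202−0.111) = +0.074.

+0.07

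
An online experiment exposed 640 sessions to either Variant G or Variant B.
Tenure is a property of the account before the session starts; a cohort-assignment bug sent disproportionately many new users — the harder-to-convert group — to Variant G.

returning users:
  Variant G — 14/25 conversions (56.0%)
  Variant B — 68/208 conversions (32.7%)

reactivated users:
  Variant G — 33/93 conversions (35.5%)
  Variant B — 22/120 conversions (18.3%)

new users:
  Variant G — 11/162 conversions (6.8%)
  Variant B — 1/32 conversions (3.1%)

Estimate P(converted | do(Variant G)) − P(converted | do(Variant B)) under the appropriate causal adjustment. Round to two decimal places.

+0.15

The user tenure-specific comparison favours Variant G throughout, but the pooled figures favour Variant B. The question is whether to condition on user tenure.
User tenure differs across variants for reasons unrelated to any effect of the variant itself, and it separately predicts the outcome — a classic confounder. We must compare within user tenure levels.
Adjusting over the population distribution of user tenure: 0.364·(0.560−0.327) + 0.333·(0.355−0.183) + 0.303·(0.068−0.031) = +0.153.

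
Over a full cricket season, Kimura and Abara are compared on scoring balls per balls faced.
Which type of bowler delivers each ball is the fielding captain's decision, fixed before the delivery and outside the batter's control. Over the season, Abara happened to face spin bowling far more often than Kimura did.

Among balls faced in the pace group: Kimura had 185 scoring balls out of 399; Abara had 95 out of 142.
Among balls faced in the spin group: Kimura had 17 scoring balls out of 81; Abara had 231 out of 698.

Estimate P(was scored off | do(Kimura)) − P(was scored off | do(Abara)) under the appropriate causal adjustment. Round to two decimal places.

Within every bowling type level Abara has the higher rate, yet pooled Kimura does — Simpson's reversal.
Bowling type is set before the player has any effect — it is not caused by the player — and it independently drives the outcome. That makes it a confounder, so the causal comparison is within bowling type levels.
Adjusting over the population distribution of bowling type: 0.410·(0.464−0.669) + 0.590·(0.210−0.331) = -0.156.

-0.16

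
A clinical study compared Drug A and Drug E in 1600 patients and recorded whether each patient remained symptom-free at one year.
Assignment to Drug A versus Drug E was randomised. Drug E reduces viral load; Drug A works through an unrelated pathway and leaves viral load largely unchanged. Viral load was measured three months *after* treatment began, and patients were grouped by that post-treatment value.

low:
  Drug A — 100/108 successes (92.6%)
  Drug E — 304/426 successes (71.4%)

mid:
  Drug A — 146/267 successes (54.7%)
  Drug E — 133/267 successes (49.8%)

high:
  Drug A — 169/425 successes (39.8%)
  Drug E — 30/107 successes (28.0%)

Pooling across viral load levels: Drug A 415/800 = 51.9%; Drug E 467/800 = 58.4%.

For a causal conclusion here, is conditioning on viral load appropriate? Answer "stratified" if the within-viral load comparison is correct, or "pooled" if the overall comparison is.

pooled

The stratified and pooled comparisons disagree (Drug A wins within each viral load; Drug E wins overall), so the answer turns on the causal role of viral load.
Viral load lies on the pathway drug → viral load → outcome, so adjusting for it blocks the indirect effect. For the total causal effect of drug, use the unadjusted pooled rates.
Pooled: Drug A 51.9% vs Drug E 58.4%; Drug E is higher overall.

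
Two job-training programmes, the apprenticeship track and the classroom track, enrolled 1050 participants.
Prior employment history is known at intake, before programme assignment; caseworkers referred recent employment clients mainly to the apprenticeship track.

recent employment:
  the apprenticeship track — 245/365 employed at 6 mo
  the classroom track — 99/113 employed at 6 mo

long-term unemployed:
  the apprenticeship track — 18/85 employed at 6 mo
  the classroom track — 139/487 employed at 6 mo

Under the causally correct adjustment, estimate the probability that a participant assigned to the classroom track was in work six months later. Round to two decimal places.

0.55

Within every prior employment history level the classroom track has the higher rate, yet pooled the apprenticeship track does — Simpson's reversal.
Prior employment history satisfies the back-door criterion: it is not a descendant of the programme, and it blocks the spurious path from programme to outcome. Adjusting for it (i.e., using the within-prior employment history rates) gives the causal effect.
Standardising the classroom track to the population prior employment history mix: 0.455·99/113 + 0.545·139/487 = 0.554.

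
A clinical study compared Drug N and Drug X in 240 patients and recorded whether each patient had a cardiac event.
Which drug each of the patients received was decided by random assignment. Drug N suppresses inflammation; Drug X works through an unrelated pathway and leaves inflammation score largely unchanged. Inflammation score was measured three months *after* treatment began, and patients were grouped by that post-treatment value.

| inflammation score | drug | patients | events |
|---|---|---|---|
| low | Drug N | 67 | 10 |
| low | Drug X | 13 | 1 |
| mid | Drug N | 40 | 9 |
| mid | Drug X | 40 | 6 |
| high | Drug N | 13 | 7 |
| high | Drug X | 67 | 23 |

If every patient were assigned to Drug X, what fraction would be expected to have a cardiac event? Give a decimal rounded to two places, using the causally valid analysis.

0.25

Inflammation score lies on the pathway drug → inflammation score → outcome, so adjusting for it blocks the indirect effect. For the total causal effect of drug, use the unadjusted pooled rates.
So P(outcome | do(Drug X)) is just the pooled rate for Drug X: 30/120 = 0.250.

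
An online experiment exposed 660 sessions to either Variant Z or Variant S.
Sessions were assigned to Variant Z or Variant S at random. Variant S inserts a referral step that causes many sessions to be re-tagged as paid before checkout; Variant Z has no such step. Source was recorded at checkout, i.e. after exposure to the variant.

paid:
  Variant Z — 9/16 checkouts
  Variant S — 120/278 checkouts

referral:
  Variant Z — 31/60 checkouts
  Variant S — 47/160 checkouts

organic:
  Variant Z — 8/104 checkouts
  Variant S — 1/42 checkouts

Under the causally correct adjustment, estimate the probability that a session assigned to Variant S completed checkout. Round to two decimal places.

The stratified and pooled comparisons disagree (Variant Z wins within each traffic source; Variant S wins overall), so the answer turns on the causal role of traffic source.
Traffic source is recorded after the variant and is itself shifted by it — it sits on the causal path from variant to outcome. Conditioning on a mediator would strip out part of the effect we want; the pooled comparison gives the total causal effect.
So P(outcome | do(Variant S)) is just the pooled rate for Variant S: 168/480 = 0.350.

0.35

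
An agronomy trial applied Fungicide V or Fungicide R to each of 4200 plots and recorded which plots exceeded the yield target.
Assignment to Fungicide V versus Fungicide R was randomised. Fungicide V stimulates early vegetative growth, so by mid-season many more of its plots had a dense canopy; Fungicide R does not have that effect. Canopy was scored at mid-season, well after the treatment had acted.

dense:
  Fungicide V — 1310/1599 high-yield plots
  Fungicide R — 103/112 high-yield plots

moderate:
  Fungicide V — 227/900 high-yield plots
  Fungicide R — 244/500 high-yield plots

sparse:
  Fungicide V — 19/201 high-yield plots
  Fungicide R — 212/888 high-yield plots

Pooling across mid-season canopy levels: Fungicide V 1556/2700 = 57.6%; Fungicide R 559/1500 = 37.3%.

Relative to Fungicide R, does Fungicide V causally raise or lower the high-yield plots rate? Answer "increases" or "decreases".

increases

Mid-season canopy here is a post-treatment variable shaped by the fungicide; conditioning on it would introduce bias rather than remove it. The overall comparison is the causal one.
Pooled: Fungicide V 57.6% vs Fungicide R 37.3%; Fungicide V is higher overall.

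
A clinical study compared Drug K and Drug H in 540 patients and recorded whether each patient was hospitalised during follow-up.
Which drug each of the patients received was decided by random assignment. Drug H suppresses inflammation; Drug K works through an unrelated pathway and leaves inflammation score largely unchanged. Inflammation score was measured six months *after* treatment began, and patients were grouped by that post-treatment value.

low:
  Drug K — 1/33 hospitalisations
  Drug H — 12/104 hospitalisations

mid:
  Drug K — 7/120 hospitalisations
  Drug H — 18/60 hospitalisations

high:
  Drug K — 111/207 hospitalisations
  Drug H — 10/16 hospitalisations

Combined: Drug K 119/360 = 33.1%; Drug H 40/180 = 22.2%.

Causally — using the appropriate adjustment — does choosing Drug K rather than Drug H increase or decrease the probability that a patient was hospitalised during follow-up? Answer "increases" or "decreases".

increases

Because the drug influences inflammation score, inflammation score is a post-treatment mediator, not a confounder. Stratifying on it would bias the estimate; the causal effect is the crude pooled difference.
Pooled: Drug K 33.1% vs Drug H 22.2%; Drug H is lower overall.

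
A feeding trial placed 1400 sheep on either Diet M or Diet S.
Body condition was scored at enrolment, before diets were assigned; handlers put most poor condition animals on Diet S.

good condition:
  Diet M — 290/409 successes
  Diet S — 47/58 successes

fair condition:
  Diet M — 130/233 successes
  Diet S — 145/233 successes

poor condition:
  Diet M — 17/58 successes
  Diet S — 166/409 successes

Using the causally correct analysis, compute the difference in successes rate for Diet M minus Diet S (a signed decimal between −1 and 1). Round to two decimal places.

Starting body condition differs across diets for reasons unrelated to any effect of the diet itself, and it separately predicts the outcome — a classic confounder. We must compare within starting body condition levels.
Adjusting over the population distribution of starting body condition: 0.334·(0.709−0.810) + 0.333·(0.558−0.622) + 0.334·(0.293−0.406) = -0.093.

-0.09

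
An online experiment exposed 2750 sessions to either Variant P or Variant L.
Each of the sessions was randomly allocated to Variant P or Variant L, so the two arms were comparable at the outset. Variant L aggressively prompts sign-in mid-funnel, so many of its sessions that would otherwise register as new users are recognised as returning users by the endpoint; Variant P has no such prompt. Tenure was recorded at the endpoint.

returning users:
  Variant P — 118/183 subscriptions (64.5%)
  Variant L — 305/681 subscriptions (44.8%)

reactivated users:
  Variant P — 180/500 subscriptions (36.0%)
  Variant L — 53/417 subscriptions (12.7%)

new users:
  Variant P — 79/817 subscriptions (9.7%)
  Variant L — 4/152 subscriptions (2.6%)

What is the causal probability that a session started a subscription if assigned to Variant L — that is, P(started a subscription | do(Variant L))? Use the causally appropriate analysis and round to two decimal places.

0.29

User tenure lies on the pathway variant → user tenure → outcome, so adjusting for it blocks the indirect effect. For the total causal effect of variant, use the unadjusted pooled rates.
So P(outcome | do(Variant L)) is just the pooled rate for Variant L: 362/1250 = 0.290.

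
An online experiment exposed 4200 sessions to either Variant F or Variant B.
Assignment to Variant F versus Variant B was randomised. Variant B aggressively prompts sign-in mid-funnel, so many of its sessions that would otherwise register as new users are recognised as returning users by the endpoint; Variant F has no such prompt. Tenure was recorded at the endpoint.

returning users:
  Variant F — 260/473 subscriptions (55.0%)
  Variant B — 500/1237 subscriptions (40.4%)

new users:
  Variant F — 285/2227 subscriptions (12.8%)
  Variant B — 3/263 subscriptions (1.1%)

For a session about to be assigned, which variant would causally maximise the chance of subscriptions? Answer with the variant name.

The user tenure-specific comparison favours Variant F throughout, but the pooled figures favour Variant B. The question is whether to condition on user tenure.
User tenure is downstream of the variant. One should not condition on a consequence of treatment, so the overall rates are the right comparison.
Pooled: Variant F 20.2% vs Variant B 33.5%; Variant B is higher overall.

Variant B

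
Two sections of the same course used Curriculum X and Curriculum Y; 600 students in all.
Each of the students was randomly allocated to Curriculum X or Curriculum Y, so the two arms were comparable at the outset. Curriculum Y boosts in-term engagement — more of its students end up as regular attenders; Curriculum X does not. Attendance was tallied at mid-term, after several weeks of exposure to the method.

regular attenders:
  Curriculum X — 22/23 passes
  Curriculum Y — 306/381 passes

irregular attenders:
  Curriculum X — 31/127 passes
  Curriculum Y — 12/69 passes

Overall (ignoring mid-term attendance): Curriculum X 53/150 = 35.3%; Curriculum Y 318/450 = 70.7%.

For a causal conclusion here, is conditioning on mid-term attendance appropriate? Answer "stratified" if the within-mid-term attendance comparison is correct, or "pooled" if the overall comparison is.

The mid-term attendance-specific comparison favours Curriculum X throughout, but the pooled figures favour Curriculum Y. The question is whether to condition on mid-term attendance.
Mid-term attendance here is a post-treatment variable shaped by the teaching method; conditioning on it would introduce bias rather than remove it. The overall comparison is the causal one.
Pooled: Curriculum X 35.3% vs Curriculum Y 70.7%; Curriculum Y is higher overall.

pooled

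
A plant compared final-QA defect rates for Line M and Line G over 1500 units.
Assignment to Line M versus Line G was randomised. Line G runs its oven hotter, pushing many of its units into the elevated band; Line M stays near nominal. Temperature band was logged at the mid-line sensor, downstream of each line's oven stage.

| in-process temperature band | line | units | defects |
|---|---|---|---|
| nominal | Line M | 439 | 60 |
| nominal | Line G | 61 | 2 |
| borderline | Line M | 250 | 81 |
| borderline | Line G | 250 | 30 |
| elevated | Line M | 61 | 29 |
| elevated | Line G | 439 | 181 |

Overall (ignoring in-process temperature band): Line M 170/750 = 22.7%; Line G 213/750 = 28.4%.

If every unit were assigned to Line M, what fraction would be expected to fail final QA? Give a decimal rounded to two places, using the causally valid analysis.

The distribution of in-process temperature band is itself part of what the line does — it is an intermediate outcome. Holding it fixed would remove that part of the effect; the total effect is the pooled difference.
So P(outcome | do(Line M)) is just the pooled rate for Line M: 170/750 = 0.227.

0.23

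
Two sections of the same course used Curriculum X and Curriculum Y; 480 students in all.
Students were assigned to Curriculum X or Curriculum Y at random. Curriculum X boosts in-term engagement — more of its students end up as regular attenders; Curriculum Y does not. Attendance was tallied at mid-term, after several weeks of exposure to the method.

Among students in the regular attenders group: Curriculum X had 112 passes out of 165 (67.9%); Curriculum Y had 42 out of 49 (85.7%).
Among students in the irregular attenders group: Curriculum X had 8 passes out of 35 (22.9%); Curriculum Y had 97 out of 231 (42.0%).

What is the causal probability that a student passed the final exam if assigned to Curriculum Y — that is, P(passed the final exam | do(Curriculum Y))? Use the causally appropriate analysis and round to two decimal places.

Mid-term attendance is downstream of the teaching method. One should not condition on a consequence of treatment, so the overall rates are the right comparison.
So P(outcome | do(Curriculum Y)) is just the pooled rate for Curriculum Y: 139/280 = 0.496.

0.50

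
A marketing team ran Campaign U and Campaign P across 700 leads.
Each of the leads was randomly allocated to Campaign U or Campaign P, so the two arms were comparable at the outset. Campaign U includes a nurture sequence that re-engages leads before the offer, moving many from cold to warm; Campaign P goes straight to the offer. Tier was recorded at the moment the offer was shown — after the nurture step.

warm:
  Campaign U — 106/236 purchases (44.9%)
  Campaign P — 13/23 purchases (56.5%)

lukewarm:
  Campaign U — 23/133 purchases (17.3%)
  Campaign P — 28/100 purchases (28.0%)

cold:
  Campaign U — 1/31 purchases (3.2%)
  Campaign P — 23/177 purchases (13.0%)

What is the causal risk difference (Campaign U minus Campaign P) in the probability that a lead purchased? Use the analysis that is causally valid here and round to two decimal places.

+0.11

Within every engagement tier level Campaign P has the higher rate, yet pooled Campaign U does — Simpson's reversal.
The distribution of engagement tier is itself part of what the campaign does — it is an intermediate outcome. Holding it fixed would remove that part of the effect; the total effect is the pooled difference.
The causal difference is the pooled difference: 0.325 − 0.213 = +0.112.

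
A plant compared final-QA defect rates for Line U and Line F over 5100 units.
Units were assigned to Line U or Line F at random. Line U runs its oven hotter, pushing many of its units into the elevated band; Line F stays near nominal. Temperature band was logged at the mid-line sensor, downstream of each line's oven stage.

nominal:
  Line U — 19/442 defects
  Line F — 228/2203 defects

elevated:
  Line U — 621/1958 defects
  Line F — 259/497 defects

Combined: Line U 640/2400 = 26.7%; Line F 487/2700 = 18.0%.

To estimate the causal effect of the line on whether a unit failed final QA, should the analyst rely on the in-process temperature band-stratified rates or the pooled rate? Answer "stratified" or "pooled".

pooled

Stratifying would compare lines among units the lines themselves sorted into in-process temperature band groups — a form of selection on an intermediate. The unconditioned pooled rates give the total causal effect.
Pooled: Line U 26.7% vs Line F 18.0%; Line F is lower overall.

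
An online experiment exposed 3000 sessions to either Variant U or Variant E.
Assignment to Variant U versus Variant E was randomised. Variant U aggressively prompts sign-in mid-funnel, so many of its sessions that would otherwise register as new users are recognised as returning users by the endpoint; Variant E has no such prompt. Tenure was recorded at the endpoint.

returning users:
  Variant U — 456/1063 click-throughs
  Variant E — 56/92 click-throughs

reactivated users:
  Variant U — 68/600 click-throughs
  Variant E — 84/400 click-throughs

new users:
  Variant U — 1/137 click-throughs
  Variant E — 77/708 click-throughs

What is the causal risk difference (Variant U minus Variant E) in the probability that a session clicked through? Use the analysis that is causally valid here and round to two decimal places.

User tenure is downstream of the variant. One should not condition on a consequence of treatment, so the overall rates are the right comparison.
The causal difference is the pooled difference: 0.292 − 0.181 = +0.111.

+0.11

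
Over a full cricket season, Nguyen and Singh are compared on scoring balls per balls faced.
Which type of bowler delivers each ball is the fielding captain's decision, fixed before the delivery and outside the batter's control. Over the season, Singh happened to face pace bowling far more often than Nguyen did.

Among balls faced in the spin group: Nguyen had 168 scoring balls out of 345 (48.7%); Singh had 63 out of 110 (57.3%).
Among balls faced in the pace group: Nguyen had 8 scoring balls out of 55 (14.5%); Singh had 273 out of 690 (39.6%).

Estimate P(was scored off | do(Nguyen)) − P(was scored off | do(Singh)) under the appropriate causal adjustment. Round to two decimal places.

Within every bowling type level Singh has the higher rate, yet pooled Nguyen does — Simpson's reversal.
Here bowling type is a common cause — it drives both which player a case falls under and the outcome. The crude comparison mixes populations; the stratum-specific rates are the causally relevant ones.
Adjusting over the population distribution of bowling type: 0.379·(0.487−0.573) + 0.621·(0.145−0.396) = -0.188.

-0.19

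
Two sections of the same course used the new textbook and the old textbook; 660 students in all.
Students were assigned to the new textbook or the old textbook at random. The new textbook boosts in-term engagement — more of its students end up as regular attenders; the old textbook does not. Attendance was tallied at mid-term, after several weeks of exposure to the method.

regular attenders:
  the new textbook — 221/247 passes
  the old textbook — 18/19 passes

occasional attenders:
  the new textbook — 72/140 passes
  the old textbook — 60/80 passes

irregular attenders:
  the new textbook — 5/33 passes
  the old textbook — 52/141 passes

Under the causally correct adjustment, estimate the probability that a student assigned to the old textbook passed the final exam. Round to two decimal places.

0.54

The distribution of mid-term attendance is itself part of what the teaching method does — it is an intermediate outcome. Holding it fixed would remove that part of the effect; the total effect is the pooled difference.
So P(outcome | do(the old textbook)) is just the pooled rate for the old textbook: 130/240 = 0.542.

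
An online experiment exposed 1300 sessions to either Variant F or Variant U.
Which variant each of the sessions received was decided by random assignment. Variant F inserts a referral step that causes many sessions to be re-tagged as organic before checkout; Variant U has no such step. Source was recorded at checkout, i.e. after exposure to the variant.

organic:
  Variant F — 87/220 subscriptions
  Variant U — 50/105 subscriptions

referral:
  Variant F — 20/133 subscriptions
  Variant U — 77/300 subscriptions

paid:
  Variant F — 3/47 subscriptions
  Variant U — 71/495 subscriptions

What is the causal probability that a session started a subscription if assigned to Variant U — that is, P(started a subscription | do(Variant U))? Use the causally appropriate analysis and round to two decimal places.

0.22

The traffic source-specific comparison favours Variant U throughout, but the pooled figures favour Variant F. The question is whether to condition on traffic source.
Stratifying would compare variants among sessions the variants themselves sorted into traffic source groups — a form of selection on an intermediate. The unconditioned pooled rates give the total causal effect.
So P(outcome | do(Variant U)) is just the pooled rate for Variant U: 198/900 = 0.220.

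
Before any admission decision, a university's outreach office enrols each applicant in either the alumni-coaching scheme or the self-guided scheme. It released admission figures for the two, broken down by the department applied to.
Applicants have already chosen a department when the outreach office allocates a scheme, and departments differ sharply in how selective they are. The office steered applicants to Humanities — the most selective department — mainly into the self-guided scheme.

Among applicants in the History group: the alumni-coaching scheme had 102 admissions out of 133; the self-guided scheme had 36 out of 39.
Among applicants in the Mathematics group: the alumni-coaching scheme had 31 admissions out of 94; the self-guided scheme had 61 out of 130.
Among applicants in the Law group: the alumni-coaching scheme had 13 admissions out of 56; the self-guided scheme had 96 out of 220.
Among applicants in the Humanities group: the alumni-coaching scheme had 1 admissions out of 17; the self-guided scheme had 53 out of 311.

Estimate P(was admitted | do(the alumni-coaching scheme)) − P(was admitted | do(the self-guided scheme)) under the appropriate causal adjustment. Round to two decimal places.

-0.15

Here department is a common cause — it drives both which outreach scheme a case falls under and the outcome. The crude comparison mixes populations; the stratum-specific rates are the causally relevant ones.
Adjusting over the population distribution of department: 0.172·(0.767−0.923) + 0.224·(0.330−0.469) + 0.276·(0.232−0.436) + 0.328·(0.059−0.170) = -0.151.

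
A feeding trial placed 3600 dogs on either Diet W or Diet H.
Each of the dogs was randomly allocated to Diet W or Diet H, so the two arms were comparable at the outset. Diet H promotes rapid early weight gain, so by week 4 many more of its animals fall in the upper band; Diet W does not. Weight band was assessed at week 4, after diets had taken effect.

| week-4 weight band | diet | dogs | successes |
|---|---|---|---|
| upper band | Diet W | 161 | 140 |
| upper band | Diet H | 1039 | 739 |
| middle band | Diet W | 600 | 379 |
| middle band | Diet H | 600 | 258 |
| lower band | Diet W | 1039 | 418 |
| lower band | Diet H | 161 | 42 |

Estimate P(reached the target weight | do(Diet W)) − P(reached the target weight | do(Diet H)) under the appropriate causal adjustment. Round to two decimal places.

-0.06

The stratified and pooled comparisons disagree (Diet W wins within each week-4 weight band; Diet H wins overall), so the answer turns on the causal role of week-4 weight band.
Week-4 weight band lies on the pathway diet → week-4 weight band → outcome, so adjusting for it blocks the indirect effect. For the total causal effect of diet, use the unadjusted pooled rates.
The causal difference is the pooled difference: 0.521 − 0.577 = -0.057.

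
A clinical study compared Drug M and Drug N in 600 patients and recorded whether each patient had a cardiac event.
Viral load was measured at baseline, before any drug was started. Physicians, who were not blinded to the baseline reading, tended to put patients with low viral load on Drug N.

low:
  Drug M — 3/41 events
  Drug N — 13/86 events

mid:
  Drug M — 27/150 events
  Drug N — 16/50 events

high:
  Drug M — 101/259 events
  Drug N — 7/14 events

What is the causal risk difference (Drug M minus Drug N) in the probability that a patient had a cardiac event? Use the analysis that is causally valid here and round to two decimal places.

Viral load differs across drugs for reasons unrelated to any effect of the drug itself, and it separately predicts the outcome — a classic confounder. We must compare within viral load levels.
Adjusting over the population distribution of viral load: 0.212·(0.073−0.151) + 0.333·(0.180−0.320) + 0.455·(0.390−0.500) = -0.113.

-0.11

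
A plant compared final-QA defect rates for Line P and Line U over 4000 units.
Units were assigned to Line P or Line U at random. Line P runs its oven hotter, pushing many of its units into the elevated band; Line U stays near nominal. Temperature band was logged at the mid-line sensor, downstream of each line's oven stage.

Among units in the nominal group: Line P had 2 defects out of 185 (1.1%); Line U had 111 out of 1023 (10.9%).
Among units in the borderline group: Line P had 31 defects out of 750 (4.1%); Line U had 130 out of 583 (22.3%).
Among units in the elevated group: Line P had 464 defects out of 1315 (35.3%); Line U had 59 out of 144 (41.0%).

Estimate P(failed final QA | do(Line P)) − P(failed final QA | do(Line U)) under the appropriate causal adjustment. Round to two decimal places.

The in-process temperature band-specific comparison favours Line P throughout, but the pooled figures favour Line U. The question is whether to condition on in-process temperature band.
Because the line influences in-process temperature band, in-process temperature band is a post-treatment mediator, not a confounder. Stratifying on it would bias the estimate; the causal effect is the crude pooled difference.
The causal difference is the pooled difference: 0.221 − 0.171 = +0.049.

+0.05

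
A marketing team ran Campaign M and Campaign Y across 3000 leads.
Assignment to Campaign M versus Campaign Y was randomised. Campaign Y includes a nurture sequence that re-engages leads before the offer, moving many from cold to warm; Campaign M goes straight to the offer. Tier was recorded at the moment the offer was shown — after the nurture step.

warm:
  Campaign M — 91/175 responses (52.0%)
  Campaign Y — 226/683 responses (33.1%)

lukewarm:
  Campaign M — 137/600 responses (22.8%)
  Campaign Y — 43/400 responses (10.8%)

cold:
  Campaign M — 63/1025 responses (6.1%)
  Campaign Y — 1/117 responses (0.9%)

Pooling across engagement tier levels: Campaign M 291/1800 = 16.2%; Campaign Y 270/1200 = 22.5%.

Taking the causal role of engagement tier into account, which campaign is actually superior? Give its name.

Campaign Y

Campaign M is higher inside every engagement tier stratum but Campaign Y is higher in aggregate. Whether to stratify depends on how engagement tier relates to the campaign.
The distribution of engagement tier is itself part of what the campaign does — it is an intermediate outcome. Holding it fixed would remove that part of the effect; the total effect is the pooled difference.
Pooled: Campaign M 16.2% vs Campaign Y 22.5%; Campaign Y is higher overall.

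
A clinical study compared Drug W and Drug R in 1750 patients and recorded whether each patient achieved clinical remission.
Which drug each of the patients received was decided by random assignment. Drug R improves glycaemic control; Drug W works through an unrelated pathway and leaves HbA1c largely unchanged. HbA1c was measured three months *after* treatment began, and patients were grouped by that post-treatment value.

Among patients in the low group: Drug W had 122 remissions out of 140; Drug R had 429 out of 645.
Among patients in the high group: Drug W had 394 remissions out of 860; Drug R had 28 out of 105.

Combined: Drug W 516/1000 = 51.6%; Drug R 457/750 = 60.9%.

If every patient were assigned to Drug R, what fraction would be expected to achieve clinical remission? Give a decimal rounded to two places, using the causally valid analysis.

0.61

HbA1c is downstream of the drug. One should not condition on a consequence of treatment, so the overall rates are the right comparison.
So P(outcome | do(Drug R)) is just the pooled rate for Drug R: 457/750 = 0.609.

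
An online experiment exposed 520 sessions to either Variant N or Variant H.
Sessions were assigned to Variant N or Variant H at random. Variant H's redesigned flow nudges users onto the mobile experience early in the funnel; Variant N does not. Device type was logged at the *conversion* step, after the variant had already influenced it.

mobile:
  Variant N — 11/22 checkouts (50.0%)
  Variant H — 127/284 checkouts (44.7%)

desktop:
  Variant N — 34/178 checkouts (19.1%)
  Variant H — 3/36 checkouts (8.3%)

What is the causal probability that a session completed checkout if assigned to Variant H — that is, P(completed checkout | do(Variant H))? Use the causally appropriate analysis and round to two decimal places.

The stratified and pooled comparisons disagree (Variant N wins within each device type; Variant H wins overall), so the answer turns on the causal role of device type.
Device type is recorded after the variant and is itself shifted by it — it sits on the causal path from variant to outcome. Conditioning on a mediator would strip out part of the effect we want; the pooled comparison gives the total causal effect.
So P(outcome | do(Variant H)) is just the pooled rate for Variant H: 130/320 = 0.406.

0.41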